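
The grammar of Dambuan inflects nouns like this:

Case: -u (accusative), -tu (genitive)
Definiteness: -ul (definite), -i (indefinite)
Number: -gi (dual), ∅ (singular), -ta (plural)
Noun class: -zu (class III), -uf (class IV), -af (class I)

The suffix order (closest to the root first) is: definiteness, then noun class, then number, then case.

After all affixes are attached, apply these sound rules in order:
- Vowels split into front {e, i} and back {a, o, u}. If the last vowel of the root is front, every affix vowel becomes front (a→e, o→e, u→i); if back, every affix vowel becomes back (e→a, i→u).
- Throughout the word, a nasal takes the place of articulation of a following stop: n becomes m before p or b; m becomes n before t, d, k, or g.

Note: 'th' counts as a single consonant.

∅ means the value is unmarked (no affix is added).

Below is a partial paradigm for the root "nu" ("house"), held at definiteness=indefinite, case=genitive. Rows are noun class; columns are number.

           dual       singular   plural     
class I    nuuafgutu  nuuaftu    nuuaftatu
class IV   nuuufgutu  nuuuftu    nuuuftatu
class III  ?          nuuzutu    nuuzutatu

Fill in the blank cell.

nuuzugutu

Attach definiteness indefinite -i → nui.
Attach noun class class III -zu → nuizu.
Attach number dual -gi → nuizugi.
Attach case genitive -tu → nuizugitu.
Apply vowel harmony: nuizugitu → nuuzugutu.
Nasal assimilation: no change.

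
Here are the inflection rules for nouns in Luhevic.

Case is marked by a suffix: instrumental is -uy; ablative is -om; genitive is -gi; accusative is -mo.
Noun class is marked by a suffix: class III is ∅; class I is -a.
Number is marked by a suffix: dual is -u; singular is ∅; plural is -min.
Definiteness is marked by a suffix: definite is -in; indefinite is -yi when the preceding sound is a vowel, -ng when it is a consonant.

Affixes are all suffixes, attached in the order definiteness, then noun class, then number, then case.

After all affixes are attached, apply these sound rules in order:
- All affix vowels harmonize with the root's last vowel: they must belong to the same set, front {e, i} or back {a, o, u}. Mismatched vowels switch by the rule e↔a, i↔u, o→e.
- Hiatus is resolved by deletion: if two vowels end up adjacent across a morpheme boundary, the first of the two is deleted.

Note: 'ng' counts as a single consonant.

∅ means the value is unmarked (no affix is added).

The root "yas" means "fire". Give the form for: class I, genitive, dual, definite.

yasunugu

Attach definiteness definite -in → yasin.
Attach noun class class I -a → yasina.
Attach number dual -u → yasinau.
Attach case genitive -gi → yasinaugi.
Apply vowel harmony: yasinaugi → yasunaugu.
Apply vowel deletion: yasunaugu → yasunugu.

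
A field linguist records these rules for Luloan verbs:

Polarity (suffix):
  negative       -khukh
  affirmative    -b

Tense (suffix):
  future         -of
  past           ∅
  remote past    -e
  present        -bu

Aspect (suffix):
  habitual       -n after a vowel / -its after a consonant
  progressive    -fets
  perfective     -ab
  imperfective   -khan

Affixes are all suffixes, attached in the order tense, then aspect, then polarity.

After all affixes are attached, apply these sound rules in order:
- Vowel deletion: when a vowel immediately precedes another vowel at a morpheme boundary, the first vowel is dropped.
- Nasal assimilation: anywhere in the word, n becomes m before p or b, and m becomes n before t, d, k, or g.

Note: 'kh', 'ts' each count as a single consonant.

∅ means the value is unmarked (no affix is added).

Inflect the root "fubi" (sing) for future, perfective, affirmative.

fubofabb

Attach tense future -of → fubiof.
Attach aspect perfective -ab → fubiofab.
Attach polarity affirmative -b → fubiofabb.
Apply vowel deletion: fubiofabb → fubofabb.
Nasal assimilation: no change.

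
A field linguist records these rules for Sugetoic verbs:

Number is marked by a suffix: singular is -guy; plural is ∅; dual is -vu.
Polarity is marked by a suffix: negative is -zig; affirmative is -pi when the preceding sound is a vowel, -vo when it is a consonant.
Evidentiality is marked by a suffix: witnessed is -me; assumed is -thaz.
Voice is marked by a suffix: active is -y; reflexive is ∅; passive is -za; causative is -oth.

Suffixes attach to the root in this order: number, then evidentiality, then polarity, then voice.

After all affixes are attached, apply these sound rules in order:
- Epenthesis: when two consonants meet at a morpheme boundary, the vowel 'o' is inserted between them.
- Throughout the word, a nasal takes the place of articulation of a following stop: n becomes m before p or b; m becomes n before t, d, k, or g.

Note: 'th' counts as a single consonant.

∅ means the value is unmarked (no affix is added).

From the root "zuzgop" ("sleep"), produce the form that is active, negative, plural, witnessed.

zuzgopomezigoy

number = plural: zero marking, form stays zuzgop.
Attach evidentiality witnessed -me → zuzgopme.
Attach polarity negative -zig → zuzgopmezig.
Attach voice active -y → zuzgopmezigy.
Apply epenthesis: zuzgopmezigy → zuzgopomezigoy.
Nasal assimilation: no change.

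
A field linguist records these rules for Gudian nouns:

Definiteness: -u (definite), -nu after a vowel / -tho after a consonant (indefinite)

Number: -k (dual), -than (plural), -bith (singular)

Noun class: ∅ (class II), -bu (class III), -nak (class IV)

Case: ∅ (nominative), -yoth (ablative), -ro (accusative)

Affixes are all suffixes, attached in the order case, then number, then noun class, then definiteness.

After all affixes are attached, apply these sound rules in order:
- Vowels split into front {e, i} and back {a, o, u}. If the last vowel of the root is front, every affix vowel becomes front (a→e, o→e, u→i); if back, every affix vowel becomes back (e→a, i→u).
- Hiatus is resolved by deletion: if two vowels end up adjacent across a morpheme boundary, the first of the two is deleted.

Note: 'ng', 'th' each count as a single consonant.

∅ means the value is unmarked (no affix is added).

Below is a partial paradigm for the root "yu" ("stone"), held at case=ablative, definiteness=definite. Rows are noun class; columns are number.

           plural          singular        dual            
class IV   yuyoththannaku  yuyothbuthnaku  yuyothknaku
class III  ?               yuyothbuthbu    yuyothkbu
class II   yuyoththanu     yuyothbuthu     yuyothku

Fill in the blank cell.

yuyoththanbu

Attach case ablative -yoth → yuyoth.
Attach number plural -than → yuyoththan.
Attach noun class class III -bu → yuyoththanbu.
Attach definiteness definite -u → yuyoththanbuu.
Vowel harmony: no change.
Apply vowel deletion: yuyoththanbuu → yuyoththanbu.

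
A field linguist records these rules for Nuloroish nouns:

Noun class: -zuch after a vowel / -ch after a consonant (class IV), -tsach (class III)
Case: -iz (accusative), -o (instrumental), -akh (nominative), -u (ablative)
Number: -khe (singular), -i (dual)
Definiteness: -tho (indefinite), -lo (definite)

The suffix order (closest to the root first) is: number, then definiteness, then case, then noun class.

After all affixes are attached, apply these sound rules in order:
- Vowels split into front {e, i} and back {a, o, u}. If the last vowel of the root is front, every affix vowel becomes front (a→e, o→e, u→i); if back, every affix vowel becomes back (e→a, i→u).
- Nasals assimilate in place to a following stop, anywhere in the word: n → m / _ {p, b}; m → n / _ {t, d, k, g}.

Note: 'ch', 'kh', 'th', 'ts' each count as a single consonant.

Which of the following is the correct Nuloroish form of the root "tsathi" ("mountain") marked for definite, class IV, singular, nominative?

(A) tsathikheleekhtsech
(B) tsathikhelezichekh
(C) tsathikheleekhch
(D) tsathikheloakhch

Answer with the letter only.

Attach number singular -khe → tsathikhe.
Attach definiteness definite -lo → tsathikhelo.
Attach case nominative -akh → tsathikheloakh.
Attach noun class class IV -ch (after consonant 'kh') → tsathikheloakhch.
Apply vowel harmony: tsathikheloakhch → tsathikheleekhch.
Nasal assimilation: no change.
So the correct form is tsathikheleekhch, option (C).
(A) tsathikheleekhtsech is wrong: it uses class III instead of class IV for noun class.
(B) tsathikhelezichekh is wrong: it has the affixes in the wrong order.
(D) tsathikheloakhch is wrong: it fails to apply the sound rule(s).

C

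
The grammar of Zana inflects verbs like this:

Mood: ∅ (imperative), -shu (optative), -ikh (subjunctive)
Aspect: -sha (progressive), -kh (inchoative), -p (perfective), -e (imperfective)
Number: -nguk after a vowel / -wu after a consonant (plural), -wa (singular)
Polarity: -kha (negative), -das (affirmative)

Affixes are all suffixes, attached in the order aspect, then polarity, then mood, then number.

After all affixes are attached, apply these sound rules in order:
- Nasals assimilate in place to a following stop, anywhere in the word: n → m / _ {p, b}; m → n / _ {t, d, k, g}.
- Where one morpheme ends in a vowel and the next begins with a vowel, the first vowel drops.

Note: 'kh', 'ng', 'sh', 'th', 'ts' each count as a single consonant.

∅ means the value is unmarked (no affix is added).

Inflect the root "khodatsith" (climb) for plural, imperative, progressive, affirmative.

Attach aspect progressive -sha → khodatsithsha.
Attach polarity affirmative -das → khodatsithshadas.
mood = imperative: zero marking, form stays khodatsithshadas.
Attach number plural -wu (after consonant 's') → khodatsithshadaswu.
Nasal assimilation: no change.
Vowel deletion: no change.

khodatsithshadaswu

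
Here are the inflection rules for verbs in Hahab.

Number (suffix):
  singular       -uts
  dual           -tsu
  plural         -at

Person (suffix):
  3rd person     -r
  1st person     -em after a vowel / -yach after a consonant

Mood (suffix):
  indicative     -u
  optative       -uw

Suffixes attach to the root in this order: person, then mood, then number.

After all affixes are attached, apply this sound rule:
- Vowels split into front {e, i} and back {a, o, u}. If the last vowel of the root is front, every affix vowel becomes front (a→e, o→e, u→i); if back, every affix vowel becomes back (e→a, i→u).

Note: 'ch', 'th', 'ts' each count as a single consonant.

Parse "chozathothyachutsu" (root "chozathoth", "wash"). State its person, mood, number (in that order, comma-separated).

Segment: chozathoth-yach-u-tsu.
person: -em/yach → 1st person.
mood: -u → indicative.
number: -tsu → dual.

1st person, indicative, dual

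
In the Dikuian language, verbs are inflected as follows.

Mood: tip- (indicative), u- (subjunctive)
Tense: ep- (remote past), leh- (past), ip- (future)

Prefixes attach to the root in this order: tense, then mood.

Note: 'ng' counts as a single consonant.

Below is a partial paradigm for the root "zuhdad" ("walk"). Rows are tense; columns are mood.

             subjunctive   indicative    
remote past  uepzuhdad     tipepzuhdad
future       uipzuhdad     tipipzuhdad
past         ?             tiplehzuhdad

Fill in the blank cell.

ulehzuhdad

Attach tense past leh- → lehzuhdad.
Attach mood subjunctive u- → ulehzuhdad.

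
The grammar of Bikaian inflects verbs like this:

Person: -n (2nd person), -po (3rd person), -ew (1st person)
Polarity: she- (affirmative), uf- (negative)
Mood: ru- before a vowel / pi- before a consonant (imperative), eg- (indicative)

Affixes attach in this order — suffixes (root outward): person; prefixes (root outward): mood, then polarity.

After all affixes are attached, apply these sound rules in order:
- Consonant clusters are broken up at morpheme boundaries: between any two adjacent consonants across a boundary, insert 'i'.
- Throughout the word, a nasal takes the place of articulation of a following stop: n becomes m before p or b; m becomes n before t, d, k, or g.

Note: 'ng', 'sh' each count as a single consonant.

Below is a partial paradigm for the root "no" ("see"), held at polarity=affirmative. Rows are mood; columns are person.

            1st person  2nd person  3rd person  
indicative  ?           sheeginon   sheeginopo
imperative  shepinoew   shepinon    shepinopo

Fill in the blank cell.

sheeginoew

Attach person 1st person -ew → noew.
Attach mood indicative eg- → egnoew.
Attach polarity affirmative she- → sheegnoew.
Apply epenthesis: sheegnoew → sheeginoew.
Nasal assimilation: no change.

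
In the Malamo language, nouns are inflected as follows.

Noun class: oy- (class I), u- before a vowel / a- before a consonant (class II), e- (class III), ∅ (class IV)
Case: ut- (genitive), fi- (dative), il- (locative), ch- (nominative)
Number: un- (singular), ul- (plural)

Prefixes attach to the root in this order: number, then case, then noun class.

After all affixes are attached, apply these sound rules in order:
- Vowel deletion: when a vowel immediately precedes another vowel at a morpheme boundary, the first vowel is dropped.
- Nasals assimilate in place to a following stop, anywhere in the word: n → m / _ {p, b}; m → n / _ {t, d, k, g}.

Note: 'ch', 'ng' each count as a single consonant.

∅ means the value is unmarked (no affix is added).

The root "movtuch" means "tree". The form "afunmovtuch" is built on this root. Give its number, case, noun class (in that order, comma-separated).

Segment: a-fi-un-movtuch.
number: un- → singular.
case: fi- → dative.
noun class: u/a- → class II.

singular, dative, class II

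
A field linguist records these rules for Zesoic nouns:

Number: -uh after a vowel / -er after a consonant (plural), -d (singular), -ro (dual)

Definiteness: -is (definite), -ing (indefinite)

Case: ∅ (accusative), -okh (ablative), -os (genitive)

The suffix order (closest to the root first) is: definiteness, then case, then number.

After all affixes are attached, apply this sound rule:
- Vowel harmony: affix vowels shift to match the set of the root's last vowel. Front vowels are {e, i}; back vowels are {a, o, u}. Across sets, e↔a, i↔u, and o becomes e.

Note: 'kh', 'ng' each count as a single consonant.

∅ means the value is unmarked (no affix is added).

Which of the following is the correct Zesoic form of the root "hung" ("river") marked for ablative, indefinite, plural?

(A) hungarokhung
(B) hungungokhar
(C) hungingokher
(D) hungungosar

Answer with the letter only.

Attach definiteness indefinite -ing → hunging.
Attach case ablative -okh → hungingokh.
Attach number plural -er (after consonant 'kh') → hungingokher.
Apply vowel harmony: hungingokher → hungungokhar.
So the correct form is hungungokhar, option (B).
(D) hungungosar is wrong: it uses genitive instead of ablative for case.
(C) hungingokher is wrong: it fails to apply the sound rule(s).
(A) hungarokhung is wrong: it has the affixes in the wrong order.

B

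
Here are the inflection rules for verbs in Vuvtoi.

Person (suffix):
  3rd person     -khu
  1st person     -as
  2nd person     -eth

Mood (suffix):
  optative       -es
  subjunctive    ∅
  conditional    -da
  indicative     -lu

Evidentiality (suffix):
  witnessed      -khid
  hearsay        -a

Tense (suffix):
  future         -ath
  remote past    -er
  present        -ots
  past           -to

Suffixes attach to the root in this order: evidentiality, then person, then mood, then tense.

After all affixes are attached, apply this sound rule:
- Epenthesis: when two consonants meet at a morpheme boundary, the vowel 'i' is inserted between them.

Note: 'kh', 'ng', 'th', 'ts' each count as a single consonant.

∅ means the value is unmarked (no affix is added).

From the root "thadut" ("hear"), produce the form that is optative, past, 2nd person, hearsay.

thadutaethesito

Attach evidentiality hearsay -a → thaduta.
Attach person 2nd person -eth → thadutaeth.
Attach mood optative -es → thadutaethes.
Attach tense past -to → thadutaethesto.
Apply epenthesis: thadutaethesto → thadutaethesito.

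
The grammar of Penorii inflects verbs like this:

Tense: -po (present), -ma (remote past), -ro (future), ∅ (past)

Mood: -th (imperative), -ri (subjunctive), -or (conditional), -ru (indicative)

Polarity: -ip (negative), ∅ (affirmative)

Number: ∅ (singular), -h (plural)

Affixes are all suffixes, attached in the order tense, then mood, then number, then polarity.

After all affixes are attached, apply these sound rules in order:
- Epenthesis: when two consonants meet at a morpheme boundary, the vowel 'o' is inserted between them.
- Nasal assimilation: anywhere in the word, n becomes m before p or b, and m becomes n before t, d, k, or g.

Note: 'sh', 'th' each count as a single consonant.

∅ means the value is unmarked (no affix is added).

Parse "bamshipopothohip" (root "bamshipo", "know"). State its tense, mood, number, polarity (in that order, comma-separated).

Segment: bamshipo-po-th-h-ip.
tense: -po → present.
mood: -th → imperative.
number: -h → plural.
polarity: -ip → negative.

present, imperative, plural, negative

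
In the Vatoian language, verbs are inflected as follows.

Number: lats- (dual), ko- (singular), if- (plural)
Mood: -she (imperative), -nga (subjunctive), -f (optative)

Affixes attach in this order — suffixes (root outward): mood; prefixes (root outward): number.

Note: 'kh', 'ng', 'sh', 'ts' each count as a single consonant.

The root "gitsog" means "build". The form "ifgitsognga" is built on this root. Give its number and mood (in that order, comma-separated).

Segment: if-gitsog-nga.
number: if- → plural.
mood: -nga → subjunctive.

plural, subjunctive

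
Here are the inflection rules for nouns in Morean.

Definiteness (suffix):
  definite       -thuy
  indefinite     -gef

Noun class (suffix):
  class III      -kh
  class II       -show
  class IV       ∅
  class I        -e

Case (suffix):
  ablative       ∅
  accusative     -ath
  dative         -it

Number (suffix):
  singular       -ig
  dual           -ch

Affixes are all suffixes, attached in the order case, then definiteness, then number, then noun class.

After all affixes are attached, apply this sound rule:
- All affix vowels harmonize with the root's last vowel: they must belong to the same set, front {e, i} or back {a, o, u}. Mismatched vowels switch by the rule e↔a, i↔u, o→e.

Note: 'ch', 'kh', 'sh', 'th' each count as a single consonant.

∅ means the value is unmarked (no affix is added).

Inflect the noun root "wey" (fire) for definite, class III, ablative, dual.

weythiychkh

case = ablative: zero marking, form stays wey.
Attach definiteness definite -thuy → weythuy.
Attach number dual -ch → weythuych.
Attach noun class class III -kh → weythuychkh.
Apply vowel harmony: weythuychkh → weythiychkh.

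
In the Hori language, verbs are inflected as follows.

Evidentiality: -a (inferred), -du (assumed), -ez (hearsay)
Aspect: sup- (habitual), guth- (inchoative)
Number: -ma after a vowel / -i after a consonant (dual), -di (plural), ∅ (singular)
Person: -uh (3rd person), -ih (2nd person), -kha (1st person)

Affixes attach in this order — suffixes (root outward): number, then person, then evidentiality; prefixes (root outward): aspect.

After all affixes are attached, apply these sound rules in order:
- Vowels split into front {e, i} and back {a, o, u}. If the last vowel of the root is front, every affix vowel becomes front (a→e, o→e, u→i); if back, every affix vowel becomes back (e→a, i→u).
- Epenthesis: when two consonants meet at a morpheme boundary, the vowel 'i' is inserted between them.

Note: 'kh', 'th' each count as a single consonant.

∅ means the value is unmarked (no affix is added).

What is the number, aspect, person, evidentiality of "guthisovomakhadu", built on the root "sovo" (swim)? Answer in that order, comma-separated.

dual, inchoative, 1st person, assumed

Segment: guth-sovo-ma-kha-du.
number: -ma/i → dual.
aspect: guth- → inchoative.
person: -kha → 1st person.
evidentiality: -du → assumed.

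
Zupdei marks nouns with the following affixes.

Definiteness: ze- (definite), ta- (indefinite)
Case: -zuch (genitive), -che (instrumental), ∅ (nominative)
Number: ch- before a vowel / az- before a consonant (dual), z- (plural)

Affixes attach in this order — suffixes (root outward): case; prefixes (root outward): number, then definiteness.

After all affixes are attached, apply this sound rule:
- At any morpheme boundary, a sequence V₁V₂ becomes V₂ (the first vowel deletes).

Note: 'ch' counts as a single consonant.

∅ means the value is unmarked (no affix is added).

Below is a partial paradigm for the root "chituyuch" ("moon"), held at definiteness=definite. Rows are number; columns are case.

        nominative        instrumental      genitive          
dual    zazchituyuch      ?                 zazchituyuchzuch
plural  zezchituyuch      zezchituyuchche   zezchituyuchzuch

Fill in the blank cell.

zazchituyuchche

Attach number dual az- (before consonant 'ch') → azchituyuch.
Attach case instrumental -che → azchituyuchche.
Attach definiteness definite ze- → zeazchituyuchche.
Apply vowel deletion: zeazchituyuchche → zazchituyuchche.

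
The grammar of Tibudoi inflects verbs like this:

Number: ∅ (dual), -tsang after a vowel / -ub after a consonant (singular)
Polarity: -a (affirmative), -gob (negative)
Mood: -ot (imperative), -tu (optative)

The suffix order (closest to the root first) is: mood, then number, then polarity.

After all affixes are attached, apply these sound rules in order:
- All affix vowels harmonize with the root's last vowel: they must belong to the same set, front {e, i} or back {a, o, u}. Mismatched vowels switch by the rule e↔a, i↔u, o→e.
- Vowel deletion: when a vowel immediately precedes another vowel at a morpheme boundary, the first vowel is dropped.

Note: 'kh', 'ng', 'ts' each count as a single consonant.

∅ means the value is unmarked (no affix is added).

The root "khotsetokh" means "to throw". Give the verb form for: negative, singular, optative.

Attach mood optative -tu → khotsetokhtu.
Attach number singular -tsang (after vowel 'u') → khotsetokhtutsang.
Attach polarity negative -gob → khotsetokhtutsanggob.
Vowel harmony: no change.
Vowel deletion: no change.

khotsetokhtutsanggob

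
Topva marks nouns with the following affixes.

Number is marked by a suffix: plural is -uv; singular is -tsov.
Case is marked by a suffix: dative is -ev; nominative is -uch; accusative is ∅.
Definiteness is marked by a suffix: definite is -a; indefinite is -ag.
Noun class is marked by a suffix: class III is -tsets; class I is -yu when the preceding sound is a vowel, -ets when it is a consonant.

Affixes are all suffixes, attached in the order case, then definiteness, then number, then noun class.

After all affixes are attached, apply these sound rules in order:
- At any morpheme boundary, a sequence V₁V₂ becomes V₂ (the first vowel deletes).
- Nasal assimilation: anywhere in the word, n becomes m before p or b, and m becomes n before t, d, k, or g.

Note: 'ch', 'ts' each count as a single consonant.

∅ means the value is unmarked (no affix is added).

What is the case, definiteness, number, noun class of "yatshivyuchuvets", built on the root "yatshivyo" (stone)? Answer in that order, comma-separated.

Segment: yatshivyo-uch-a-uv-ets.
case: -uch → nominative.
definiteness: -a → definite.
number: -uv → plural.
noun class: -yu/ets → class I.

nominative, definite, plural, class I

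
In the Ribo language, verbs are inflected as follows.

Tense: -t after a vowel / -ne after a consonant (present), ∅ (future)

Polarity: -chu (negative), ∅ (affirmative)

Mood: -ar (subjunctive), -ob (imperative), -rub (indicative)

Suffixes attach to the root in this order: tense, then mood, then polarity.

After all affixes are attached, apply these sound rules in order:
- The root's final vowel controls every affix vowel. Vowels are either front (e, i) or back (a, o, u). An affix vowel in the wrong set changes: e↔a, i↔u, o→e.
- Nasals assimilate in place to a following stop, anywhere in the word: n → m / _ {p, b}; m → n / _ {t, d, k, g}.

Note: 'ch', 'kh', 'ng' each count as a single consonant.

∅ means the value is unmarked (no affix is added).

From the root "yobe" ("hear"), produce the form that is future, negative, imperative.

yobeebchi

tense = future: zero marking, form stays yobe.
Attach mood imperative -ob → yobeob.
Attach polarity negative -chu → yobeobchu.
Apply vowel harmony: yobeobchu → yobeebchi.
Nasal assimilation: no change.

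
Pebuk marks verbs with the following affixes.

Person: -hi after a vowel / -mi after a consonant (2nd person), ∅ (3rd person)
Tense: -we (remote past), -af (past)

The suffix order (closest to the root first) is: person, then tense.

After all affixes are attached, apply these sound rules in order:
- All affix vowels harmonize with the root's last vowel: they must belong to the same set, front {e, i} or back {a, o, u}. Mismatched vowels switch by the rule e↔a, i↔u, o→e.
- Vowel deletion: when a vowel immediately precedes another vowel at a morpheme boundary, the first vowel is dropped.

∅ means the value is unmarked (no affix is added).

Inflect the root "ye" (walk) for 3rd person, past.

yef

person = 3rd person: zero marking, form stays ye.
Attach tense past -af → yeaf.
Apply vowel harmony: yeaf → yeef.
Apply vowel deletion: yeef → yef.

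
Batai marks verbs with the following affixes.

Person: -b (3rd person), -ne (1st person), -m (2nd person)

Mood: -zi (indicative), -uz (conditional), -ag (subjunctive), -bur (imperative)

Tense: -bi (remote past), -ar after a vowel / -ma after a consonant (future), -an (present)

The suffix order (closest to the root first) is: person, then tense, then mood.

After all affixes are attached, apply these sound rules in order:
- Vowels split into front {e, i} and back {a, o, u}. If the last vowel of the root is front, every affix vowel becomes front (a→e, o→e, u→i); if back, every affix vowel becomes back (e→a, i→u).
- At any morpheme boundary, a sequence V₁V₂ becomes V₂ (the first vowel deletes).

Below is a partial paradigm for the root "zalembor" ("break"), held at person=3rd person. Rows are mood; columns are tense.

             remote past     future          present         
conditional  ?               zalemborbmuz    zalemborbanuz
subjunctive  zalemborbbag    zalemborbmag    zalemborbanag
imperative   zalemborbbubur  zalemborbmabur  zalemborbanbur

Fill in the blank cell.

zalemborbbuz

Attach person 3rd person -b → zalemborb.
Attach tense remote past -bi → zalemborbbi.
Attach mood conditional -uz → zalemborbbiuz.
Apply vowel harmony: zalemborbbiuz → zalemborbbuuz.
Apply vowel deletion: zalemborbbuuz → zalemborbbuz.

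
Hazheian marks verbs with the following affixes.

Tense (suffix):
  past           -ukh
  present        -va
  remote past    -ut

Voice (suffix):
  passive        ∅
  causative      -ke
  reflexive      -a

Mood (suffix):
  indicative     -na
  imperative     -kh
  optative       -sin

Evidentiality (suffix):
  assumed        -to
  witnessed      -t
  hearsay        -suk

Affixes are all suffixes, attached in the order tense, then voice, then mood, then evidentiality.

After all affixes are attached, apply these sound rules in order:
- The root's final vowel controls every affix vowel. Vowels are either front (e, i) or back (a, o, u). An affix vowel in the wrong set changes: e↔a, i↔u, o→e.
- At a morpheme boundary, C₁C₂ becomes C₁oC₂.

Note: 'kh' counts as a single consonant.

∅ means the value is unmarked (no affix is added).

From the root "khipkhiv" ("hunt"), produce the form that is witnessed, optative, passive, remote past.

Attach tense remote past -ut → khipkhivut.
voice = passive: zero marking, form stays khipkhivut.
Attach mood optative -sin → khipkhivutsin.
Attach evidentiality witnessed -t → khipkhivutsint.
Apply vowel harmony: khipkhivutsint → khipkhivitsint.
Apply epenthesis: khipkhivitsint → khipkhivitosinot.

khipkhivitosinot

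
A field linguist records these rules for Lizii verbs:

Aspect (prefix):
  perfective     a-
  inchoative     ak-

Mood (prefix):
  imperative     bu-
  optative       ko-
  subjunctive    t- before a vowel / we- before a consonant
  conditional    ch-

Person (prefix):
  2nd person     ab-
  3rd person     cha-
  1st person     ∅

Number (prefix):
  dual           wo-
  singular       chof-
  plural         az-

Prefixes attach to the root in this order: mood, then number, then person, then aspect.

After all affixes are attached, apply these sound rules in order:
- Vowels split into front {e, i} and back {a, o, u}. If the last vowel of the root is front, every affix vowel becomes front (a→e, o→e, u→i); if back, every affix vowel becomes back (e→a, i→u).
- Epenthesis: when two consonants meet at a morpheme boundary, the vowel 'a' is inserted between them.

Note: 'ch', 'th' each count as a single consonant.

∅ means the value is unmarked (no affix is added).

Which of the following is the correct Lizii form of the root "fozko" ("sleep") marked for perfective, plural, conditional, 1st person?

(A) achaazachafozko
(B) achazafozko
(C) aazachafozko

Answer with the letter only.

Attach mood conditional ch- → chfozko.
Attach number plural az- → azchfozko.
person = 1st person: zero marking, form stays azchfozko.
Attach aspect perfective a- → aazchfozko.
Vowel harmony: no change.
Apply epenthesis: aazchfozko → aazachafozko.
So the correct form is aazachafozko, option (C).
(B) achazafozko is wrong: it has the affixes in the wrong order.
(A) achaazachafozko is wrong: it uses 3rd person instead of 1st person for person.

C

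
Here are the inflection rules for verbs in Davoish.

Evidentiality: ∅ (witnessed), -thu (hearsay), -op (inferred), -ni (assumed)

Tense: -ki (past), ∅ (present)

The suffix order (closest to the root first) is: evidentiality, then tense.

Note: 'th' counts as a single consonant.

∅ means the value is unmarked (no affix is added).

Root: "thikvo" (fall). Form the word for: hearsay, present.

thikvothu

Attach evidentiality hearsay -thu → thikvothu.
tense = present: zero marking, form stays thikvothu.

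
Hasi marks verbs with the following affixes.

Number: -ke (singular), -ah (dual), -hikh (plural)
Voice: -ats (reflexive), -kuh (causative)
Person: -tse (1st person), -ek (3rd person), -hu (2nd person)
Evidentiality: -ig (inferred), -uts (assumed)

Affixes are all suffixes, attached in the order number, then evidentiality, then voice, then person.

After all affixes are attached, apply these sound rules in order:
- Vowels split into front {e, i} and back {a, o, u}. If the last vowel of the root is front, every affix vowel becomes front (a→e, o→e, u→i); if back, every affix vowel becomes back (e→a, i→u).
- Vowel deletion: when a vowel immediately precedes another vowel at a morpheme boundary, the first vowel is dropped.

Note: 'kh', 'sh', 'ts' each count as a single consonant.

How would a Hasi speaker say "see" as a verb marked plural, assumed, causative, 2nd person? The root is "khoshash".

khoshashhukhutskuhhu

Attach number plural -hikh → khoshashhikh.
Attach evidentiality assumed -uts → khoshashhikhuts.
Attach voice causative -kuh → khoshashhikhutskuh.
Attach person 2nd person -hu → khoshashhikhutskuhhu.
Apply vowel harmony: khoshashhikhutskuhhu → khoshashhukhutskuhhu.
Vowel deletion: no change.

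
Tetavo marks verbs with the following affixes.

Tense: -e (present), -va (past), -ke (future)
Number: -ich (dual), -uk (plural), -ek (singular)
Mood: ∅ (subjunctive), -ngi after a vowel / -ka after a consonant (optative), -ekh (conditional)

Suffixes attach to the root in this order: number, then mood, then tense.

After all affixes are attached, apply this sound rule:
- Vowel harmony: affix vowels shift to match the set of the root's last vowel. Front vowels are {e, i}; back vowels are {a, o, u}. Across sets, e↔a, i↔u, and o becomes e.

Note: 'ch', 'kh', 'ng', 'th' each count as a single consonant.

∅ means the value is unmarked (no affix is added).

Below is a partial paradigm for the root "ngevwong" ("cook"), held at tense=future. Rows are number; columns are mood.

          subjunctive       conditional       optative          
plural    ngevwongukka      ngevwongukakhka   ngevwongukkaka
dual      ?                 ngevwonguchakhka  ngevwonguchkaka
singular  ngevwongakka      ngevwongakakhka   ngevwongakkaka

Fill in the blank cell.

Attach number dual -ich → ngevwongich.
mood = subjunctive: zero marking, form stays ngevwongich.
Attach tense future -ke → ngevwongichke.
Apply vowel harmony: ngevwongichke → ngevwonguchka.

ngevwonguchka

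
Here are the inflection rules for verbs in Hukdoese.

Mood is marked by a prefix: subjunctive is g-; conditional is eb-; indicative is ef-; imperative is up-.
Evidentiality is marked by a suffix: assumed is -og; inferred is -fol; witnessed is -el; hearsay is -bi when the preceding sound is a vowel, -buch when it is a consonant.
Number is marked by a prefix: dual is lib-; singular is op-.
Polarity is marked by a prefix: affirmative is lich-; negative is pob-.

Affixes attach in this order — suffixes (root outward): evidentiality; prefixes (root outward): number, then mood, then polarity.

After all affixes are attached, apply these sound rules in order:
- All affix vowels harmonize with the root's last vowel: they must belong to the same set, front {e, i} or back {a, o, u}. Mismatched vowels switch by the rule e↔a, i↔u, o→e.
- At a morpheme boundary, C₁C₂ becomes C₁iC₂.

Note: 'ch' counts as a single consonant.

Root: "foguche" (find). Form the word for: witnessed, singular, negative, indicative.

pebefepifogucheel

Attach number singular op- → opfoguche.
Attach evidentiality witnessed -el → opfogucheel.
Attach mood indicative ef- → efopfogucheel.
Attach polarity negative pob- → pobefopfogucheel.
Apply vowel harmony: pobefopfogucheel → pebefepfogucheel.
Apply epenthesis: pebefepfogucheel → pebefepifogucheel.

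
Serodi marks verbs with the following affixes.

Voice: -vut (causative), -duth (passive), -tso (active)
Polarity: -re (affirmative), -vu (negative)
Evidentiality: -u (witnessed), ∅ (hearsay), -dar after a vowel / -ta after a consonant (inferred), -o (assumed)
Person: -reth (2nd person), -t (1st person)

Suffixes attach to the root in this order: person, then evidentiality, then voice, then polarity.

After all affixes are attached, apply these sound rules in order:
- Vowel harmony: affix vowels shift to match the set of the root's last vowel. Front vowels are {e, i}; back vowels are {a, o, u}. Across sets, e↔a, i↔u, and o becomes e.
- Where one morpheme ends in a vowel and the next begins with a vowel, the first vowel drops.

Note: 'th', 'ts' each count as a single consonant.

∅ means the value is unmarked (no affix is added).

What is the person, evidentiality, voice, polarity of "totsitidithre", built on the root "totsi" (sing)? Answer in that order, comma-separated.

Segment: totsi-t-u-duth-re.
person: -t → 1st person.
evidentiality: -u → witnessed.
voice: -duth → passive.
polarity: -re → affirmative.

1st person, witnessed, passive, affirmative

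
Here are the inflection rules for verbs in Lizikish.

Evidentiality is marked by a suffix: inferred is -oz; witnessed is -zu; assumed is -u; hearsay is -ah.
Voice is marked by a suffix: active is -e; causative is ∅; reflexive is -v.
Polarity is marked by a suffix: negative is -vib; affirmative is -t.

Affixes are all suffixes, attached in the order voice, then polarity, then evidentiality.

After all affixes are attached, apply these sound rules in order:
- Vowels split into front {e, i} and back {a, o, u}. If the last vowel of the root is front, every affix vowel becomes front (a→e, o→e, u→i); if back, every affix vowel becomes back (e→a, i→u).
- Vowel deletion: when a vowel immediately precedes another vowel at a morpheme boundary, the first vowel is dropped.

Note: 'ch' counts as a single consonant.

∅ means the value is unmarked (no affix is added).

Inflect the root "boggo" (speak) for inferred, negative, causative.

boggovuboz

voice = causative: zero marking, form stays boggo.
Attach polarity negative -vib → boggovib.
Attach evidentiality inferred -oz → boggoviboz.
Apply vowel harmony: boggoviboz → boggovuboz.
Vowel deletion: no change.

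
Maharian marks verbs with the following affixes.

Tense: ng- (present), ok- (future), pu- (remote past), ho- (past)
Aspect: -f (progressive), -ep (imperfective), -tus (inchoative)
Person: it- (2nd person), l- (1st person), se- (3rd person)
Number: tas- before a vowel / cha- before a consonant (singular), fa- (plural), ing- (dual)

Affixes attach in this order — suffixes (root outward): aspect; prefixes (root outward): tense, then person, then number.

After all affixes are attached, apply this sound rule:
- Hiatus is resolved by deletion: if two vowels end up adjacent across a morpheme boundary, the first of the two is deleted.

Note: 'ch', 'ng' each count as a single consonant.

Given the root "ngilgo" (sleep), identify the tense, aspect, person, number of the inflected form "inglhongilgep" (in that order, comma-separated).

Segment: ing-l-ho-ngilgo-ep.
tense: ho- → past.
aspect: -ep → imperfective.
person: l- → 1st person.
number: ing- → dual.

past, imperfective, 1st person, dual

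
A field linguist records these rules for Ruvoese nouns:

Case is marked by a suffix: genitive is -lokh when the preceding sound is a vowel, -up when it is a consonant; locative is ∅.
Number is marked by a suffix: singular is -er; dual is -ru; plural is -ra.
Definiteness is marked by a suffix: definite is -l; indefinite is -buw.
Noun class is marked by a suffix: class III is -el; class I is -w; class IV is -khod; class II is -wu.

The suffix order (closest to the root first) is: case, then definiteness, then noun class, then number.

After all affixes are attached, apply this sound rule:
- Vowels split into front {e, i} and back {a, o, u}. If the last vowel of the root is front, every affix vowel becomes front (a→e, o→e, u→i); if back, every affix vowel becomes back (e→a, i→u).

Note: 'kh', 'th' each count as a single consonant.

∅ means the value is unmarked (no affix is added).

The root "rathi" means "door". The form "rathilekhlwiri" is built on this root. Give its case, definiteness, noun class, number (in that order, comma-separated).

genitive, definite, class II, dual

Segment: rathi-lokh-l-wu-ru.
case: -lokh/up → genitive.
definiteness: -l → definite.
noun class: -wu → class II.
number: -ru → dual.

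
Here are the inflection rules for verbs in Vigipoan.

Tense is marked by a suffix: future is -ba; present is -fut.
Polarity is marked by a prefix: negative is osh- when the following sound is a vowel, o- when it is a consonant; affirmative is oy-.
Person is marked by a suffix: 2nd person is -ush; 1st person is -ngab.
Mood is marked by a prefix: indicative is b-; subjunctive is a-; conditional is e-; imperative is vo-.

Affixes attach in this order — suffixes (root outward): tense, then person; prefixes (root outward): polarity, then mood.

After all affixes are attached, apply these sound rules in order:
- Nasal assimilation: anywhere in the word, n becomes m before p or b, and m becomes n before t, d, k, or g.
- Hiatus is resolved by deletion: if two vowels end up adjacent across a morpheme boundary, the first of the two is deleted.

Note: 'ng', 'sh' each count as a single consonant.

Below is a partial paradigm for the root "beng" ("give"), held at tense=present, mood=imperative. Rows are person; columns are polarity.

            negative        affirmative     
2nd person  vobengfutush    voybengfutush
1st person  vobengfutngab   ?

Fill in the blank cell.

Attach polarity affirmative oy- → oybeng.
Attach tense present -fut → oybengfut.
Attach mood imperative vo- → vooybengfut.
Attach person 1st person -ngab → vooybengfutngab.
Nasal assimilation: no change.
Apply vowel deletion: vooybengfutngab → voybengfutngab.

voybengfutngab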